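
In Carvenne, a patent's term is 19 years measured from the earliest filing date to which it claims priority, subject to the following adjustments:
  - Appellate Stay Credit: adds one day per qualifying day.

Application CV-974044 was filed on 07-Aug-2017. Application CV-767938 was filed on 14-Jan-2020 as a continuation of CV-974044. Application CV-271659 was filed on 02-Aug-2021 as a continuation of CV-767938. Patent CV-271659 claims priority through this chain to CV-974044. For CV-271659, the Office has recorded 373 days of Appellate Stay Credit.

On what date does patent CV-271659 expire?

2037-08-15

Earliest priority filing: 7 August 2017.
Base term: 7 August 2017 + 19 years → 7 August 2036.
Appellate Stay Credit: +373 days → 15 August 2037.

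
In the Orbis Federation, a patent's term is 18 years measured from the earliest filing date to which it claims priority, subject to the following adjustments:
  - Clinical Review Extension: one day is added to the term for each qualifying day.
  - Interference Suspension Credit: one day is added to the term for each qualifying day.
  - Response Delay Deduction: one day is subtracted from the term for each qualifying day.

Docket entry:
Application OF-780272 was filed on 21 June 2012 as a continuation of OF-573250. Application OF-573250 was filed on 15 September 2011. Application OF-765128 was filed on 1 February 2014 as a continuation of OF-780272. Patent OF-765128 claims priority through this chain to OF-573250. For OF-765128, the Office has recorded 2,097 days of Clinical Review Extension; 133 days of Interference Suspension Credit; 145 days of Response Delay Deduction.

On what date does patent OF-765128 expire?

Earliest priority filing: 15 September 2011.
Base term: 15 September 2011 + 18 years → 15 September 2029.
Clinical Review Extension: +2097 days → 13 June 2035.
Interference Suspension Credit: +133 days → 24 October 2035.
Response Delay Deduction: −145 days → 1 June 2035.

June 1, 2035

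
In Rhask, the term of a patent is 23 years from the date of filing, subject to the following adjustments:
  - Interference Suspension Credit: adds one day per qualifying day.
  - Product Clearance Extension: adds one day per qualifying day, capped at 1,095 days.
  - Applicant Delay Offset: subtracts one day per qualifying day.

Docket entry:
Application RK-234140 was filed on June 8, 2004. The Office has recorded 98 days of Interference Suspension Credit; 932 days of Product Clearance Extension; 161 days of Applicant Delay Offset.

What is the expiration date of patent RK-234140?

2029-10-24

Base term: filing date + 23 years → 8 June 2027.
Interference Suspension Credit: +98 days → 14 September 2027.
Product Clearance Extension: 932 days (within the 1095-day cap) → +932 days → 3 April 2030.
Applicant Delay Offset: −161 days → 24 October 2029.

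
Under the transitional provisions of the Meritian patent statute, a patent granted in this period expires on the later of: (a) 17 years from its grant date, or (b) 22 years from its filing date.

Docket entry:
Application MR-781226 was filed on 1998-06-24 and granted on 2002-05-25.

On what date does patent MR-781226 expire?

(a) grant + 17 years → 25 May 2019.
(b) filing + 22 years → 24 June 2020.
Later of the two: 24 June 2020.

2020-06-24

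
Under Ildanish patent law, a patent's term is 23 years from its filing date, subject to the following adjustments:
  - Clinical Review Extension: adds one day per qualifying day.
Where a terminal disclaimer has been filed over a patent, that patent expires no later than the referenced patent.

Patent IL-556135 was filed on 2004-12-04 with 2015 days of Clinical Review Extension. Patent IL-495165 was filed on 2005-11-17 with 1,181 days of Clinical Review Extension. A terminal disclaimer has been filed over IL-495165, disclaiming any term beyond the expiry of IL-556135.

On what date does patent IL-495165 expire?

2032-02-11

Natural term of IL-495165:
  Base: filing + 23 years → 17 November 2028.
  Clinical Review Extension: +1181 days → 11 February 2032.
Expiry of referenced patent IL-556135:
  Base: filing + 23 years → 4 December 2027.
  Clinical Review Extension: +2015 days → 10 June 2033.
Terminal disclaimer: IL-495165 expires on the earlier of 11 February 2032 and 10 June 2033.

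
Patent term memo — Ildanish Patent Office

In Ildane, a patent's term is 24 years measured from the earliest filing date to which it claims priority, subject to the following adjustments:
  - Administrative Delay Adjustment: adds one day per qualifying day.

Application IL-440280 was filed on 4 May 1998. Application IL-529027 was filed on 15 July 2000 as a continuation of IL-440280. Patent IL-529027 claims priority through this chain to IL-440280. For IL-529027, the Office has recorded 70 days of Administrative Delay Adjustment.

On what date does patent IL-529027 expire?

2022-07-13

Earliest priority filing: 4 May 1998.
Base term: 4 May 1998 + 24 years → 4 May 2022.
Administrative Delay Adjustment: +70 days → 13 July 2022.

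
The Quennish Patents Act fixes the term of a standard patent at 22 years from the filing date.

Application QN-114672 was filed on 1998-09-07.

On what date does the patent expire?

2020-09-07

Filing date + 22 years → 7 September 2020.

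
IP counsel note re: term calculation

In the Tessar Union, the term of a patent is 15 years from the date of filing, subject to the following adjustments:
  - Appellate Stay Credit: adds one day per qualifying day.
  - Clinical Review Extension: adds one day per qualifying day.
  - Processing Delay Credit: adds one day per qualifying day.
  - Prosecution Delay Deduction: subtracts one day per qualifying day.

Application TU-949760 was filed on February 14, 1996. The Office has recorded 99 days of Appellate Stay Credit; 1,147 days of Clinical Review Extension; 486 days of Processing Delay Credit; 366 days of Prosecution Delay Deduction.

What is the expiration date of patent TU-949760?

2014-11-11

Base term: filing date + 15 years → 14 February 2011.
Appellate Stay Credit: +99 days → 24 May 2011.
Clinical Review Extension: +1147 days → 14 July 2014.
Processing Delay Credit: +486 days → 12 November 2015.
Prosecution Delay Deduction: −366 days → 11 November 2014.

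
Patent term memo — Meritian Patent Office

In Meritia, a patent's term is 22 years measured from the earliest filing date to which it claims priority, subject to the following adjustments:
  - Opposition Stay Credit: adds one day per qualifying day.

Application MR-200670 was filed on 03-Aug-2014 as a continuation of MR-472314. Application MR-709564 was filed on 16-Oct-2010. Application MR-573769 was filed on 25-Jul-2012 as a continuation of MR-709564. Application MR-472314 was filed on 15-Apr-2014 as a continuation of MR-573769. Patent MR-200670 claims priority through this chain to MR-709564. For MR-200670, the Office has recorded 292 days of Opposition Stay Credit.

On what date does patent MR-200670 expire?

Earliest priority filing: 16 October 2010.
Base term: 16 October 2010 + 22 years → 16 October 2032.
Opposition Stay Credit: +292 days → 4 August 2033.

2033-08-04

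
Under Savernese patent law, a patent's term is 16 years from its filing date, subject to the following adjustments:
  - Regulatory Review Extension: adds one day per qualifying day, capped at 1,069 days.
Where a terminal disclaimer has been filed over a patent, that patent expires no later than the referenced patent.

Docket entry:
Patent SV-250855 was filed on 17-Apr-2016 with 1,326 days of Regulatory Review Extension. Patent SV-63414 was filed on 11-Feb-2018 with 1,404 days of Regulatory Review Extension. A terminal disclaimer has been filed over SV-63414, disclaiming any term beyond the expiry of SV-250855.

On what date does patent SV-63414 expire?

Natural term of SV-63414:
  Base: filing + 16 years → 11 February 2034.
  Regulatory Review Extension: 1404 days claimed exceeds the 1069-day cap, so +1069 days → 15 January 2037.
Expiry of referenced patent SV-250855:
  Base: filing + 16 years → 17 April 2032.
  Regulatory Review Extension: 1326 days claimed exceeds the 1069-day cap, so +1069 days → 22 March 2035.
Terminal disclaimer: SV-63414 expires on the earlier of 15 January 2037 and 22 March 2035.

March 22, 2035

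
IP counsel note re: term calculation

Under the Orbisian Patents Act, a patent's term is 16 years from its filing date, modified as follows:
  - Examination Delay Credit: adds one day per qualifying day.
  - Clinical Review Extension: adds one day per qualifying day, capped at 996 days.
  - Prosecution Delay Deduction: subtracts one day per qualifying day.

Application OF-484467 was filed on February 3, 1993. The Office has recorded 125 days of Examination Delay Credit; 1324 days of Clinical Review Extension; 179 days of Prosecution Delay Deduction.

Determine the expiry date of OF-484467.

September 3, 2011

Base term: filing date + 16 years → 3 February 2009.
Examination Delay Credit: +125 days → 8 June 2009.
Clinical Review Extension: 1324 days claimed exceeds the 996-day cap, so +996 days → 29 February 2012.
Prosecution Delay Deduction: −179 days → 3 September 2011.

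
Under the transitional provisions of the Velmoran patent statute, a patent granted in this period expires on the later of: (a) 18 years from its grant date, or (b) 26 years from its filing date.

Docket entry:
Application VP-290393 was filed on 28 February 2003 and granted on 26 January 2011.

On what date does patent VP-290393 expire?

(a) grant + 18 years → 26 January 2029.
(b) filing + 26 years → 28 February 2029.
Later of the two: 28 February 2029.

February 28, 2029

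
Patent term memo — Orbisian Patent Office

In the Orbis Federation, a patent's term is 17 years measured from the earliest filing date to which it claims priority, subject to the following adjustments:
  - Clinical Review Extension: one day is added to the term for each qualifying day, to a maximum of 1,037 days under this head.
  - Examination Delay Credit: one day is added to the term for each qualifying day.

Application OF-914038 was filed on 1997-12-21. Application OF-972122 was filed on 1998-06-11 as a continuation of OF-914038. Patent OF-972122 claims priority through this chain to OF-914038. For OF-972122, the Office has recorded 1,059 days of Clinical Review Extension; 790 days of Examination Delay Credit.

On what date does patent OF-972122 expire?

Earliest priority filing: 21 December 1997.
Base term: 21 December 1997 + 17 years → 21 December 2014.
Clinical Review Extension: 1059 days claimed exceeds the 1037-day cap, so +1037 days → 23 October 2017.
Examination Delay Credit: +790 days → 22 December 2019.

December 22, 2019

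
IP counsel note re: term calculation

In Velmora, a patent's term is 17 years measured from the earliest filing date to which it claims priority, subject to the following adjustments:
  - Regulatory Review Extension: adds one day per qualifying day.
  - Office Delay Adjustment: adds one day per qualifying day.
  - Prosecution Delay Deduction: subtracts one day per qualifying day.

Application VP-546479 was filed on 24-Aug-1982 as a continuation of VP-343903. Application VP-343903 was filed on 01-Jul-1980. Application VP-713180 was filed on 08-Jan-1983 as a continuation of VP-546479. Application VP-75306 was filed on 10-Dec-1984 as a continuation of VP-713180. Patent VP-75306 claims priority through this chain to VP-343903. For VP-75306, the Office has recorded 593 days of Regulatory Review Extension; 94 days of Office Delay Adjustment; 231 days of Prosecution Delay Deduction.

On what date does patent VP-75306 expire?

September 30, 1998

Earliest priority filing: 1 July 1980.
Base term: 1 July 1980 + 17 years → 1 July 1997.
Regulatory Review Extension: +593 days → 14 February 1999.
Office Delay Adjustment: +94 days → 19 May 1999.
Prosecution Delay Deduction: −231 days → 30 September 1998.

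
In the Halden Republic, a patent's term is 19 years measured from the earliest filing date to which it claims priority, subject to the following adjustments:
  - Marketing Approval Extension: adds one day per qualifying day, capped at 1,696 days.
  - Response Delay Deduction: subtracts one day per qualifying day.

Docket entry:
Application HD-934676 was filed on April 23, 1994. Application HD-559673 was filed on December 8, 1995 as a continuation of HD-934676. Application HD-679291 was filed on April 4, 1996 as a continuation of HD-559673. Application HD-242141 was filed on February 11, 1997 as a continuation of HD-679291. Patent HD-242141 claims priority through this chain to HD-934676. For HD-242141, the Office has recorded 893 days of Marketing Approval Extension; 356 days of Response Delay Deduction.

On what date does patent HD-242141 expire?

Earliest priority filing: 23 April 1994.
Base term: 23 April 1994 + 19 years → 23 April 2013.
Marketing Approval Extension: 893 days (within the 1696-day cap) → +893 days → 3 October 2015.
Response Delay Deduction: −356 days → 12 October 2014.

October 12, 2014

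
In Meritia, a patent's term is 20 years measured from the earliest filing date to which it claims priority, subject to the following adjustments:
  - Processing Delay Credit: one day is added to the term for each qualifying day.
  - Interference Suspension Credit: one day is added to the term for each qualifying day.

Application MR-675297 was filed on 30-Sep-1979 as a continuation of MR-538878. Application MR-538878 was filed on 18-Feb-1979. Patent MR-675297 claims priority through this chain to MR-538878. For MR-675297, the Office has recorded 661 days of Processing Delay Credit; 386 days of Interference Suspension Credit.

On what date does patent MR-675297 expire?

Earliest priority filing: 18 February 1979.
Base term: 18 February 1979 + 20 years → 18 February 1999.
Processing Delay Credit: +661 days → 10 December 2000.
Interference Suspension Credit: +386 days → 31 December 2001.

2001-12-31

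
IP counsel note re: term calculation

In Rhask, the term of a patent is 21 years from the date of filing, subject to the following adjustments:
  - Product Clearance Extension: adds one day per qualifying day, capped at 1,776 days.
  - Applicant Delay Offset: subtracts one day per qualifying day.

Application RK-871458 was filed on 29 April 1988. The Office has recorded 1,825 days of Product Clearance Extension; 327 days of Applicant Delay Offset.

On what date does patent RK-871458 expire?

April 17, 2013

Base term: filing date + 21 years → 29 April 2009.
Product Clearance Extension: 1825 days claimed exceeds the 1776-day cap, so +1776 days → 10 March 2014.
Applicant Delay Offset: −327 days → 17 April 2013.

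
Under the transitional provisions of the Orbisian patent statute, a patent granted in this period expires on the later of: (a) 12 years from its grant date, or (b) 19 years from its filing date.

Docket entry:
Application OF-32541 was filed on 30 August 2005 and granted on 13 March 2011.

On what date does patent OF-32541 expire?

August 30, 2024

(a) grant + 12 years → 13 March 2023.
(b) filing + 19 years → 30 August 2024.
Later of the two: 30 August 2024.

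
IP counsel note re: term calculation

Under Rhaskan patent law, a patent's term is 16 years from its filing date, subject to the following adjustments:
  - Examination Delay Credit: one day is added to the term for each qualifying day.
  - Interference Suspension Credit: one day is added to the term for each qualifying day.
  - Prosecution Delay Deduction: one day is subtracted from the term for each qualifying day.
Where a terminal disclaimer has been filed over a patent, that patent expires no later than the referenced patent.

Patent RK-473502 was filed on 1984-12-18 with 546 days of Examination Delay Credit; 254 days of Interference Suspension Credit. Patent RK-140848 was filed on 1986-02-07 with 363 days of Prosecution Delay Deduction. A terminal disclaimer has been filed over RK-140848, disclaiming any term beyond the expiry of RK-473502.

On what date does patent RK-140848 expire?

2001-02-09

Natural term of RK-140848:
  Base: filing + 16 years → 7 February 2002.
  Prosecution Delay Deduction: −363 days → 9 February 2001.
Expiry of referenced patent RK-473502:
  Base: filing + 16 years → 18 December 2000.
  Examination Delay Credit: +546 days → 17 June 2002.
  Interference Suspension Credit: +254 days → 26 February 2003.
Terminal disclaimer: RK-140848 expires on the earlier of 9 February 2001 and 26 February 2003.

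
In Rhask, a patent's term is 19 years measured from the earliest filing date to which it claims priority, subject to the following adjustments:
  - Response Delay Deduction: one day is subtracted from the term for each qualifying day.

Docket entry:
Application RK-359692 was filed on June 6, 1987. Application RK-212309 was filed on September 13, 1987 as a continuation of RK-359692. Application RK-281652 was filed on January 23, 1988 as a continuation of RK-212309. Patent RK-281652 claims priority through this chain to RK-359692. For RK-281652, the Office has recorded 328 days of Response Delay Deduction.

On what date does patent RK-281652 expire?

Earliest priority filing: 6 June 1987.
Base term: 6 June 1987 + 19 years → 6 June 2006.
Response Delay Deduction: −328 days → 13 July 2005.

2005-07-13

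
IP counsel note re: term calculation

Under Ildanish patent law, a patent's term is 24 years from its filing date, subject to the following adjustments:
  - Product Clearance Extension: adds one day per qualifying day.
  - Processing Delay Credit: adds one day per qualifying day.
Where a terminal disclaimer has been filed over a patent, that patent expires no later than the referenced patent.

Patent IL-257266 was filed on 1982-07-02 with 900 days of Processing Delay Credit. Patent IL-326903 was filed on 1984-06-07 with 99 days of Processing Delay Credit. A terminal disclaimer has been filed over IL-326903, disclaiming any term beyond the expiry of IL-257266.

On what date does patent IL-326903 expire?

September 14, 2008

Natural term of IL-326903:
  Base: filing + 24 years → 7 June 2008.
  Processing Delay Credit: +99 days → 14 September 2008.
Expiry of referenced patent IL-257266:
  Base: filing + 24 years → 2 July 2006.
  Processing Delay Credit: +900 days → 18 December 2008.
Terminal disclaimer: IL-326903 expires on the earlier of 14 September 2008 and 18 December 2008.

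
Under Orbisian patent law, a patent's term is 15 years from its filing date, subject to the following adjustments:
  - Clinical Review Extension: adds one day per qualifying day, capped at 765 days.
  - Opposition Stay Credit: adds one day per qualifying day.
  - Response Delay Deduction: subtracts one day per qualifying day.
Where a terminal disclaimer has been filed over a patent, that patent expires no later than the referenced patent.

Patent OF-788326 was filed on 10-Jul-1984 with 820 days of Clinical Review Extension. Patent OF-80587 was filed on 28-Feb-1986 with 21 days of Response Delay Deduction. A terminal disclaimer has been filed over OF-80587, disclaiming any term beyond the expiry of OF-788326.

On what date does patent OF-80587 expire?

2001-02-07

Natural term of OF-80587:
  Base: filing + 15 years → 28 February 2001.
  Response Delay Deduction: −21 days → 7 February 2001.
Expiry of referenced patent OF-788326:
  Base: filing + 15 years → 10 July 1999.
  Clinical Review Extension: 820 days claimed exceeds the 765-day cap, so +765 days → 13 August 2001.
Terminal disclaimer: OF-80587 expires on the earlier of 7 February 2001 and 13 August 2001.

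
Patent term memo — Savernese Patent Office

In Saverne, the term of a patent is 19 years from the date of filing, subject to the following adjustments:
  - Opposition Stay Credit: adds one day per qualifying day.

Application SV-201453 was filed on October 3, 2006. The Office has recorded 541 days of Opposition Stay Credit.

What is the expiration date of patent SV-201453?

Base term: filing date + 19 years → 3 October 2025.
Opposition Stay Credit: +541 days → 28 March 2027.

March 28, 2027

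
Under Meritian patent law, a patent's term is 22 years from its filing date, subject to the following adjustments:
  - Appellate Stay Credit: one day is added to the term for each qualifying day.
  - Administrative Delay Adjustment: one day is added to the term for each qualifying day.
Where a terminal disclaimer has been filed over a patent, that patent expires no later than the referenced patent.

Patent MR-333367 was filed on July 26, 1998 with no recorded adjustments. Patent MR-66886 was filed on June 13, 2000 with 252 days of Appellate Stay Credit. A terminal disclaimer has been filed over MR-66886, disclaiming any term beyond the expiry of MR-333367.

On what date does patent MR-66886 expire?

2020-07-26

Natural term of MR-66886:
  Base: filing + 22 years → 13 June 2022.
  Appellate Stay Credit: +252 days → 20 February 2023.
Expiry of referenced patent MR-333367:
  Base: filing + 22 years → 26 July 2020.
Terminal disclaimer: MR-66886 expires on the earlier of 20 February 2023 and 26 July 2020.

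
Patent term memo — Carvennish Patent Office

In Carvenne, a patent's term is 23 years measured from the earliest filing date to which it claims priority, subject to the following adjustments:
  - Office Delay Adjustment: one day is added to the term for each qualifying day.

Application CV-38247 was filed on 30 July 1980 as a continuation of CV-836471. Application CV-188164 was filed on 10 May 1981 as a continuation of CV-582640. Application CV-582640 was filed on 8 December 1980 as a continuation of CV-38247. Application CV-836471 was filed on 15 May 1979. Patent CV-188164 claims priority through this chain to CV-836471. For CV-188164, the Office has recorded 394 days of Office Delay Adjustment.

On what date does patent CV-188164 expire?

June 13, 2003

Earliest priority filing: 15 May 1979.
Base term: 15 May 1979 + 23 years → 15 May 2002.
Office Delay Adjustment: +394 days → 13 June 2003.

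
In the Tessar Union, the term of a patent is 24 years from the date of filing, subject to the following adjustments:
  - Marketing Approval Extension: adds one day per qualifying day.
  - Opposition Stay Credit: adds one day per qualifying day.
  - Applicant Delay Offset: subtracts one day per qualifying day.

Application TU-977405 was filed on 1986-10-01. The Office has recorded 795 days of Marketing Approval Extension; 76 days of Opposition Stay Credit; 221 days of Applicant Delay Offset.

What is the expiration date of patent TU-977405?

Base term: filing date + 24 years → 1 October 2010.
Marketing Approval Extension: +795 days → 4 December 2012.
Opposition Stay Credit: +76 days → 18 February 2013.
Applicant Delay Offset: −221 days → 12 July 2012.

July 12, 2012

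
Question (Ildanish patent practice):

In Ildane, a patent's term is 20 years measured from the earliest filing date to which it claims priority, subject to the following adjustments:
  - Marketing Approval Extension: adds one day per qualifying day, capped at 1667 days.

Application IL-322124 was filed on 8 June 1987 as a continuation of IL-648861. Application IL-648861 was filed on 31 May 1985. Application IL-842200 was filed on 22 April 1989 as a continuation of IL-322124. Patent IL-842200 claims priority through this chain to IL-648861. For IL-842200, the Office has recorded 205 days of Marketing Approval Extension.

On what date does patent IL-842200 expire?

December 22, 2005

Earliest priority filing: 31 May 1985.
Base term: 31 May 1985 + 20 years → 31 May 2005.
Marketing Approval Extension: 205 days (within the 1667-day cap) → +205 days → 22 December 2005.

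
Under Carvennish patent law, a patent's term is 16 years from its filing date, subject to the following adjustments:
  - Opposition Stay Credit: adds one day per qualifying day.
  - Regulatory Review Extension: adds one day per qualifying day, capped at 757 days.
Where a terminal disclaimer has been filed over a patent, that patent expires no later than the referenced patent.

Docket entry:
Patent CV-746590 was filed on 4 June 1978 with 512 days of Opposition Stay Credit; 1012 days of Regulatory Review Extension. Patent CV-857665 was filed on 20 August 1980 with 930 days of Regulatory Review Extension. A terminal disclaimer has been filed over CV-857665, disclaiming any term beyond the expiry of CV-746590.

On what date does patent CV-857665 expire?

Natural term of CV-857665:
  Base: filing + 16 years → 20 August 1996.
  Regulatory Review Extension: 930 days claimed exceeds the 757-day cap, so +757 days → 16 September 1998.
Expiry of referenced patent CV-746590:
  Base: filing + 16 years → 4 June 1994.
  Opposition Stay Credit: +512 days → 29 October 1995.
  Regulatory Review Extension: 1012 days claimed exceeds the 757-day cap, so +757 days → 24 November 1997.
Terminal disclaimer: CV-857665 expires on the earlier of 16 September 1998 and 24 November 1997.

1997-11-24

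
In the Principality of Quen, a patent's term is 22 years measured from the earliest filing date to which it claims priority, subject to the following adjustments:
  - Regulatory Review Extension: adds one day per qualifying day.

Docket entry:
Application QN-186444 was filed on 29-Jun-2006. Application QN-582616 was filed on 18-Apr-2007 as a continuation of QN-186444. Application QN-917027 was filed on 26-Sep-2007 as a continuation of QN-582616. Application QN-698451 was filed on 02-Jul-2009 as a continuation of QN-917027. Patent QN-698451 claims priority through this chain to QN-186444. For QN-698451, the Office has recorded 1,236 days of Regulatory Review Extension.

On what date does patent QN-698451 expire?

Earliest priority filing: 29 June 2006.
Base term: 29 June 2006 + 22 years → 29 June 2028.
Regulatory Review Extension: +1236 days → 17 November 2031.

November 17, 2031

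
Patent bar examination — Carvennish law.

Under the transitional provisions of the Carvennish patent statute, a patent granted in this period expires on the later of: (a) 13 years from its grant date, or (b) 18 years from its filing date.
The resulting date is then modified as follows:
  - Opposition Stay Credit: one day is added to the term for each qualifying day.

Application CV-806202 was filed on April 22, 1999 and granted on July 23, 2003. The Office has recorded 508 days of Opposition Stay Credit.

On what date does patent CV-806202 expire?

2018-09-12

(a) grant + 13 years → 23 July 2016.
(b) filing + 18 years → 22 April 2017.
Later of the two: 22 April 2017.
Opposition Stay Credit: +508 days → 12 September 2018.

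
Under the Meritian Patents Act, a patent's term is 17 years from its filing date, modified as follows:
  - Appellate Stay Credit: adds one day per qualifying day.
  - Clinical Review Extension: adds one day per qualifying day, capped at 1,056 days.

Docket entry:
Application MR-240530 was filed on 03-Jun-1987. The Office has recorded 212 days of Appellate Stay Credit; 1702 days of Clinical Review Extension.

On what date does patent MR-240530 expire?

Base term: filing date + 17 years → 3 June 2004.
Appellate Stay Credit: +212 days → 1 January 2005.
Clinical Review Extension: 1702 days claimed exceeds the 1056-day cap, so +1056 days → 23 November 2007.

November 23, 2007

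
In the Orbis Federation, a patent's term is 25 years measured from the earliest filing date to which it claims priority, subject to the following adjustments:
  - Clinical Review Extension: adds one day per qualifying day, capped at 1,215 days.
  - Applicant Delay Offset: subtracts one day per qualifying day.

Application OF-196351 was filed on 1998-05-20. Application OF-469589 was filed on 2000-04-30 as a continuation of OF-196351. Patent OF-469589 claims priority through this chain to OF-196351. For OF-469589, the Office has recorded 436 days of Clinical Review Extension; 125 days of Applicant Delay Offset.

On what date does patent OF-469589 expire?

Earliest priority filing: 20 May 1998.
Base term: 20 May 1998 + 25 years → 20 May 2023.
Clinical Review Extension: 436 days (within the 1215-day cap) → +436 days → 29 July 2024.
Applicant Delay Offset: −125 days → 26 March 2024.

2024-03-26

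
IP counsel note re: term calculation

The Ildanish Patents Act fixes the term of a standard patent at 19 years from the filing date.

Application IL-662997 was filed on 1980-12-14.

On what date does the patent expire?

Filing date + 19 years → 14 December 1999.

1999-12-14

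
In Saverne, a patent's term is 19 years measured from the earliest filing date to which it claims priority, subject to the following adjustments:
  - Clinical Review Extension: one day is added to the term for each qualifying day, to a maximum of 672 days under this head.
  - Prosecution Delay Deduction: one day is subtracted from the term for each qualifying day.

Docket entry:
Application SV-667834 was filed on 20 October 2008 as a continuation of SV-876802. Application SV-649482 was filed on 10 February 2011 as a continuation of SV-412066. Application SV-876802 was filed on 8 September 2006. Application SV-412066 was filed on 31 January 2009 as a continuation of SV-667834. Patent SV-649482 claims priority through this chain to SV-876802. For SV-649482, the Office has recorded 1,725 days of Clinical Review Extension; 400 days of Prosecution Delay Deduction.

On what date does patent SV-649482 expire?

Earliest priority filing: 8 September 2006.
Base term: 8 September 2006 + 19 years → 8 September 2025.
Clinical Review Extension: 1725 days claimed exceeds the 672-day cap, so +672 days → 12 July 2027.
Prosecution Delay Deduction: −400 days → 7 June 2026.

June 7, 2026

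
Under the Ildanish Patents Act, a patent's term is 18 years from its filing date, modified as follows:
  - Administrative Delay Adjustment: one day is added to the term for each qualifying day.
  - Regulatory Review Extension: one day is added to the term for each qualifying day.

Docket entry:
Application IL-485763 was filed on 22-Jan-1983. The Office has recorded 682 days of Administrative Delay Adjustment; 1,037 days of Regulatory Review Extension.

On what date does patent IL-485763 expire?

2005-10-07

Base term: filing date + 18 years → 22 January 2001.
Administrative Delay Adjustment: +682 days → 5 December 2002.
Regulatory Review Extension: +1037 days → 7 October 2005.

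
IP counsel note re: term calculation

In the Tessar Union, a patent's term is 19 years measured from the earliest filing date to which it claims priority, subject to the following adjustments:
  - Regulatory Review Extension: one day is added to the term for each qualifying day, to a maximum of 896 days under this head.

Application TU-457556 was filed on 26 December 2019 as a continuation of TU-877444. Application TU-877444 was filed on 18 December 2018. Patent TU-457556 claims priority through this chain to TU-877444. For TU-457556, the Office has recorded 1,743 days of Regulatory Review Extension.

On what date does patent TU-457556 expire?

2040-06-01

Earliest priority filing: 18 December 2018.
Base term: 18 December 2018 + 19 years → 18 December 2037.
Regulatory Review Extension: 1743 days claimed exceeds the 896-day cap, so +896 days → 1 June 2040.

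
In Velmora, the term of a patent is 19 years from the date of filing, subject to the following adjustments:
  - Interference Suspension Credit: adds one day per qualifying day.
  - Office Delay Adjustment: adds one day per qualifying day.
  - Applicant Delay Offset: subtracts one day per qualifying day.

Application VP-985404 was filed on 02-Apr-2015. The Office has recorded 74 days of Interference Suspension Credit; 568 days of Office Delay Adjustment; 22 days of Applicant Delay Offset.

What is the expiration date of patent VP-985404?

Base term: filing date + 19 years → 2 April 2034.
Interference Suspension Credit: +74 days → 15 June 2034.
Office Delay Adjustment: +568 days → 4 January 2036.
Applicant Delay Offset: −22 days → 13 December 2035.

2035-12-13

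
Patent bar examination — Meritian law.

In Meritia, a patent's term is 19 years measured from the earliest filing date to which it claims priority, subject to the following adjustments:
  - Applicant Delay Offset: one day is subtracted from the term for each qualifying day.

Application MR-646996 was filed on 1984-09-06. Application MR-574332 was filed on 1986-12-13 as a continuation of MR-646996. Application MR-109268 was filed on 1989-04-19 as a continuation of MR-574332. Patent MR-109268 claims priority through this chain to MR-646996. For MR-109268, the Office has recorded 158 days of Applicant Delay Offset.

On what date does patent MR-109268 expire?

Earliest priority filing: 6 September 1984.
Base term: 6 September 1984 + 19 years → 6 September 2003.
Applicant Delay Offset: −158 days → 1 April 2003.

2003-04-01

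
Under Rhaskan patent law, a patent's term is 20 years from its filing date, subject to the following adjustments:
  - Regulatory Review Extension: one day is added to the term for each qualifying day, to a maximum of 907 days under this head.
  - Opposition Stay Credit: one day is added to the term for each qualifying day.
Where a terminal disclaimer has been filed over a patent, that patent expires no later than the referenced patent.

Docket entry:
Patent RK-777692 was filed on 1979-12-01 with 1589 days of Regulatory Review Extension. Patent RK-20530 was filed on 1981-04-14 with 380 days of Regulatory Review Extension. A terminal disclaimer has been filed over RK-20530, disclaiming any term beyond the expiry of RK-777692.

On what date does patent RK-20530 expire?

2002-04-29

Natural term of RK-20530:
  Base: filing + 20 years → 14 April 2001.
  Regulatory Review Extension: 380 days (within the 907-day cap) → +380 days → 29 April 2002.
Expiry of referenced patent RK-777692:
  Base: filing + 20 years → 1 December 1999.
  Regulatory Review Extension: 1589 days claimed exceeds the 907-day cap, so +907 days → 26 May 2002.
Terminal disclaimer: RK-20530 expires on the earlier of 29 April 2002 and 26 May 2002.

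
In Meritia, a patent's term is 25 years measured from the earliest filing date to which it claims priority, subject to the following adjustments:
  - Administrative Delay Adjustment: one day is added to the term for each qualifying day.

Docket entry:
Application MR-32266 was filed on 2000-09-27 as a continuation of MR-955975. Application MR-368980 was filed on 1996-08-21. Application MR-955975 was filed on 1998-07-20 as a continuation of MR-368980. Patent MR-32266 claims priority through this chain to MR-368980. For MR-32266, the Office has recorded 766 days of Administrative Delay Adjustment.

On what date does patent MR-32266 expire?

September 26, 2023

Earliest priority filing: 21 August 1996.
Base term: 21 August 1996 + 25 years → 21 August 2021.
Administrative Delay Adjustment: +766 days → 26 September 2023.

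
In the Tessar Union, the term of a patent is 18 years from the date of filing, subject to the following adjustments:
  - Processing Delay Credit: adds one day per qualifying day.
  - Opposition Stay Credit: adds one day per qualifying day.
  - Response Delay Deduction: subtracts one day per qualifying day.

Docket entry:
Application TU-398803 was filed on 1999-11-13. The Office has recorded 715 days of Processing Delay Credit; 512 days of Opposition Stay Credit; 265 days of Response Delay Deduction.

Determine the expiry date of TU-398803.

2020-07-02

Base term: filing date + 18 years → 13 November 2017.
Processing Delay Credit: +715 days → 29 October 2019.
Opposition Stay Credit: +512 days → 24 March 2021.
Response Delay Deduction: −265 days → 2 July 2020.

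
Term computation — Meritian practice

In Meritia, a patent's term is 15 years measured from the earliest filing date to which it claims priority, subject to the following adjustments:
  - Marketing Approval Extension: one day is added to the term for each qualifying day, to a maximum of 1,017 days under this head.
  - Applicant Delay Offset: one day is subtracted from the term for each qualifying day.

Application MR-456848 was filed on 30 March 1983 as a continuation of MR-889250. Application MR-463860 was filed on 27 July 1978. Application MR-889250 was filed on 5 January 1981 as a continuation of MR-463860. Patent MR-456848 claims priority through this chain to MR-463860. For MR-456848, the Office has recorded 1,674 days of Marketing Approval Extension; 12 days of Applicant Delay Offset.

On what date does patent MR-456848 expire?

1996-04-27

Earliest priority filing: 27 July 1978.
Base term: 27 July 1978 + 15 years → 27 July 1993.
Marketing Approval Extension: 1674 days claimed exceeds the 1017-day cap, so +1017 days → 9 May 1996.
Applicant Delay Offset: −12 days → 27 April 1996.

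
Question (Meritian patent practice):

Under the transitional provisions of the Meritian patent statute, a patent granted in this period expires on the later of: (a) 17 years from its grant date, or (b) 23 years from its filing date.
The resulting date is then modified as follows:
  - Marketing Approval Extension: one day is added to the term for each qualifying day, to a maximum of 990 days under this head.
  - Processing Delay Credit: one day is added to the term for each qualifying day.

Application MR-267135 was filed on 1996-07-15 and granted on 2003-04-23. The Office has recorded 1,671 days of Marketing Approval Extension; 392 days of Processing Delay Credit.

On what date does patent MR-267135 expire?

2024-02-04

(a) grant + 17 years → 23 April 2020.
(b) filing + 23 years → 15 July 2019.
Later of the two: 23 April 2020.
Marketing Approval Extension: 1671 days claimed exceeds the 990-day cap, so +990 days → 8 January 2023.
Processing Delay Credit: +392 days → 4 February 2024.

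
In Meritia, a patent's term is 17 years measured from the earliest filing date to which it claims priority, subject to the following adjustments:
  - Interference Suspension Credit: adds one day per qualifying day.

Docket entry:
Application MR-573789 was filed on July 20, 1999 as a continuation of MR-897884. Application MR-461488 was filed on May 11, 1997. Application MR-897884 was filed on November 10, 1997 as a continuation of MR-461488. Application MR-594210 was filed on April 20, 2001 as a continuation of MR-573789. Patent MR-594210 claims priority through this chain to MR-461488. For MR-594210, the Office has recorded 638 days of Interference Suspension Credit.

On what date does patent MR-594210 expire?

Earliest priority filing: 11 May 1997.
Base term: 11 May 1997 + 17 years → 11 May 2014.
Interference Suspension Credit: +638 days → 8 February 2016.

February 8, 2016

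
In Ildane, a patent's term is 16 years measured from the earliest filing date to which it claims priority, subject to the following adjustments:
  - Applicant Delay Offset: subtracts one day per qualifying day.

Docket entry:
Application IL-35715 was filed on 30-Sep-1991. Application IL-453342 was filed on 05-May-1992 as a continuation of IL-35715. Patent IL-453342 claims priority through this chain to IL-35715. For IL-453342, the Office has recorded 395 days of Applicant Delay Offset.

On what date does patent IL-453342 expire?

Earliest priority filing: 30 September 1991.
Base term: 30 September 1991 + 16 years → 30 September 2007.
Applicant Delay Offset: −395 days → 31 August 2006.

August 31, 2006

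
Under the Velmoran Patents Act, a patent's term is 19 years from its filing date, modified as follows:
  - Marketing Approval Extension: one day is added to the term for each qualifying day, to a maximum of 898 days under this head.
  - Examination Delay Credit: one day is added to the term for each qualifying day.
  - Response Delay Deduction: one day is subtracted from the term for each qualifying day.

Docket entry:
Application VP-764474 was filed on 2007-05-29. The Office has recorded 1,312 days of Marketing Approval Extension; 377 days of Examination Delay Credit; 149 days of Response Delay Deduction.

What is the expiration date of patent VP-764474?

Base term: filing date + 19 years → 29 May 2026.
Marketing Approval Extension: 1312 days claimed exceeds the 898-day cap, so +898 days → 12 November 2028.
Examination Delay Credit: +377 days → 24 November 2029.
Response Delay Deduction: −149 days → 28 June 2029.

June 28, 2029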